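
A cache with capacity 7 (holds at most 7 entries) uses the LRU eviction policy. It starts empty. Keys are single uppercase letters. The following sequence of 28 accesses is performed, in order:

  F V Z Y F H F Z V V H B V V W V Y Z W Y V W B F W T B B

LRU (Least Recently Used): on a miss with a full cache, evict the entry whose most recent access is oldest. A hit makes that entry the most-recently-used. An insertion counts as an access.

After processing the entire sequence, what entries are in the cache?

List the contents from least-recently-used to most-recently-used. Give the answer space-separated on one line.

LRU simulation (capacity=7):
  1. access F: MISS. Cache (LRU->MRU): [F]
  2. access V: MISS. Cache (LRU->MRU): [F V]
  3. access Z: MISS. Cache (LRU->MRU): [F V Z]
  4. access Y: MISS. Cache (LRU->MRU): [F V Z Y]
  5. access F: HIT. Cache (LRU->MRU): [V Z Y F]
  6. access H: MISS. Cache (LRU->MRU): [V Z Y F H]
  7. access F: HIT. Cache (LRU->MRU): [V Z Y H F]
  8. access Z: HIT. Cache (LRU->MRU): [V Y H F Z]
  9. access V: HIT. Cache (LRU->MRU): [Y H F Z V]
  10. access V: HIT. Cache (LRU->MRU): [Y H F Z V]
  11. access H: HIT. Cache (LRU->MRU): [Y F Z V H]
  12. access B: MISS. Cache (LRU->MRU): [Y F Z V H B]
  13. access V: HIT. Cache (LRU->MRU): [Y F Z H B V]
  14. access V: HIT. Cache (LRU->MRU): [Y F Z H B V]
  15. access W: MISS. Cache (LRU->MRU): [Y F Z H B V W]
  16. access V: HIT. Cache (LRU->MRU): [Y F Z H B W V]
  17. access Y: HIT. Cache (LRU->MRU): [F Z H B W V Y]
  18. access Z: HIT. Cache (LRU->MRU): [F H B W V Y Z]
  19. access W: HIT. Cache (LRU->MRU): [F H B V Y Z W]
  20. access Y: HIT. Cache (LRU->MRU): [F H B V Z W Y]
  21. access V: HIT. Cache (LRU->MRU): [F H B Z W Y V]
  22. access W: HIT. Cache (LRU->MRU): [F H B Z Y V W]
  23. access B: HIT. Cache (LRU->MRU): [F H Z Y V W B]
  24. access F: HIT. Cache (LRU->MRU): [H Z Y V W B F]
  25. access W: HIT. Cache (LRU->MRU): [H Z Y V B F W]
  26. access T: MISS, evict H. Cache (LRU->MRU): [Z Y V B F W T]
  27. access B: HIT. Cache (LRU->MRU): [Z Y V F W T B]
  28. access B: HIT. Cache (LRU->MRU): [Z Y V F W T B]
Total: 20 hits, 8 misses, 1 evictions

Answer: Z Y V F W T B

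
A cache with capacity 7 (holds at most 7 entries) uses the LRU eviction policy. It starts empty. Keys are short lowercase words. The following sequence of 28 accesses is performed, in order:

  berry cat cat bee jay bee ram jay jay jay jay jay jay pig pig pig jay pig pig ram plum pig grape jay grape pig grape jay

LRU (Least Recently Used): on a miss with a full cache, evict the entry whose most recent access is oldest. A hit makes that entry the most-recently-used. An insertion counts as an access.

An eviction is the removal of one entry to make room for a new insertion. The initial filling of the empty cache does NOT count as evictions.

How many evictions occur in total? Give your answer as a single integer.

Answer: 1

Derivation:
LRU simulation (capacity=7):
  1. access berry: MISS. Cache (LRU->MRU): [berry]
  2. access cat: MISS. Cache (LRU->MRU): [berry cat]
  3. access cat: HIT. Cache (LRU->MRU): [berry cat]
  4. access bee: MISS. Cache (LRU->MRU): [berry cat bee]
  5. access jay: MISS. Cache (LRU->MRU): [berry cat bee jay]
  6. access bee: HIT. Cache (LRU->MRU): [berry cat jay bee]
  7. access ram: MISS. Cache (LRU->MRU): [berry cat jay bee ram]
  8. access jay: HIT. Cache (LRU->MRU): [berry cat bee ram jay]
  9. access jay: HIT. Cache (LRU->MRU): [berry cat bee ram jay]
  10. access jay: HIT. Cache (LRU->MRU): [berry cat bee ram jay]
  11. access jay: HIT. Cache (LRU->MRU): [berry cat bee ram jay]
  12. access jay: HIT. Cache (LRU->MRU): [berry cat bee ram jay]
  13. access jay: HIT. Cache (LRU->MRU): [berry cat bee ram jay]
  14. access pig: MISS. Cache (LRU->MRU): [berry cat bee ram jay pig]
  15. access pig: HIT. Cache (LRU->MRU): [berry cat bee ram jay pig]
  16. access pig: HIT. Cache (LRU->MRU): [berry cat bee ram jay pig]
  17. access jay: HIT. Cache (LRU->MRU): [berry cat bee ram pig jay]
  18. access pig: HIT. Cache (LRU->MRU): [berry cat bee ram jay pig]
  19. access pig: HIT. Cache (LRU->MRU): [berry cat bee ram jay pig]
  20. access ram: HIT. Cache (LRU->MRU): [berry cat bee jay pig ram]
  21. access plum: MISS. Cache (LRU->MRU): [berry cat bee jay pig ram plum]
  22. access pig: HIT. Cache (LRU->MRU): [berry cat bee jay ram plum pig]
  23. access grape: MISS, evict berry. Cache (LRU->MRU): [cat bee jay ram plum pig grape]
  24. access jay: HIT. Cache (LRU->MRU): [cat bee ram plum pig grape jay]
  25. access grape: HIT. Cache (LRU->MRU): [cat bee ram plum pig jay grape]
  26. access pig: HIT. Cache (LRU->MRU): [cat bee ram plum jay grape pig]
  27. access grape: HIT. Cache (LRU->MRU): [cat bee ram plum jay pig grape]
  28. access jay: HIT. Cache (LRU->MRU): [cat bee ram plum pig grape jay]
Total: 20 hits, 8 misses, 1 evictions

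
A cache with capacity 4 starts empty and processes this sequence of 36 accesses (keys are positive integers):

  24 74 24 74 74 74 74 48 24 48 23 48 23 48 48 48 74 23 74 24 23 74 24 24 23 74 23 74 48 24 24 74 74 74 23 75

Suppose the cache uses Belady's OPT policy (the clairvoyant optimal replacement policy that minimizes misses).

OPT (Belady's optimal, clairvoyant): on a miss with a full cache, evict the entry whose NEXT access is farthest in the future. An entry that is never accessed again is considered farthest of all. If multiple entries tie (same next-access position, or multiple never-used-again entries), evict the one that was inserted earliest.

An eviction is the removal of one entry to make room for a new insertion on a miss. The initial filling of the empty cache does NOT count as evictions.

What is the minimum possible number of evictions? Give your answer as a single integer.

OPT (Belady) simulation (capacity=4):
  1. access 24: MISS. Cache: [24]
  2. access 74: MISS. Cache: [24 74]
  3. access 24: HIT. Next use of 24: step 9. Cache: [24 74]
  4. access 74: HIT. Next use of 74: step 5. Cache: [24 74]
  5. access 74: HIT. Next use of 74: step 6. Cache: [24 74]
  6. access 74: HIT. Next use of 74: step 7. Cache: [24 74]
  7. access 74: HIT. Next use of 74: step 17. Cache: [24 74]
  8. access 48: MISS. Cache: [24 74 48]
  9. access 24: HIT. Next use of 24: step 20. Cache: [24 74 48]
  10. access 48: HIT. Next use of 48: step 12. Cache: [24 74 48]
  11. access 23: MISS. Cache: [24 74 48 23]
  12. access 48: HIT. Next use of 48: step 14. Cache: [24 74 48 23]
  13. access 23: HIT. Next use of 23: step 18. Cache: [24 74 48 23]
  14. access 48: HIT. Next use of 48: step 15. Cache: [24 74 48 23]
  15. access 48: HIT. Next use of 48: step 16. Cache: [24 74 48 23]
  16. access 48: HIT. Next use of 48: step 29. Cache: [24 74 48 23]
  17. access 74: HIT. Next use of 74: step 19. Cache: [24 74 48 23]
  18. access 23: HIT. Next use of 23: step 21. Cache: [24 74 48 23]
  19. access 74: HIT. Next use of 74: step 22. Cache: [24 74 48 23]
  20. access 24: HIT. Next use of 24: step 23. Cache: [24 74 48 23]
  21. access 23: HIT. Next use of 23: step 25. Cache: [24 74 48 23]
  22. access 74: HIT. Next use of 74: step 26. Cache: [24 74 48 23]
  23. access 24: HIT. Next use of 24: step 24. Cache: [24 74 48 23]
  24. access 24: HIT. Next use of 24: step 30. Cache: [24 74 48 23]
  25. access 23: HIT. Next use of 23: step 27. Cache: [24 74 48 23]
  26. access 74: HIT. Next use of 74: step 28. Cache: [24 74 48 23]
  27. access 23: HIT. Next use of 23: step 35. Cache: [24 74 48 23]
  28. access 74: HIT. Next use of 74: step 32. Cache: [24 74 48 23]
  29. access 48: HIT. Next use of 48: never. Cache: [24 74 48 23]
  30. access 24: HIT. Next use of 24: step 31. Cache: [24 74 48 23]
  31. access 24: HIT. Next use of 24: never. Cache: [24 74 48 23]
  32. access 74: HIT. Next use of 74: step 33. Cache: [24 74 48 23]
  33. access 74: HIT. Next use of 74: step 34. Cache: [24 74 48 23]
  34. access 74: HIT. Next use of 74: never. Cache: [24 74 48 23]
  35. access 23: HIT. Next use of 23: never. Cache: [24 74 48 23]
  36. access 75: MISS, evict 24 (next use: never). Cache: [74 48 23 75]
Total: 31 hits, 5 misses, 1 evictions

Answer: 1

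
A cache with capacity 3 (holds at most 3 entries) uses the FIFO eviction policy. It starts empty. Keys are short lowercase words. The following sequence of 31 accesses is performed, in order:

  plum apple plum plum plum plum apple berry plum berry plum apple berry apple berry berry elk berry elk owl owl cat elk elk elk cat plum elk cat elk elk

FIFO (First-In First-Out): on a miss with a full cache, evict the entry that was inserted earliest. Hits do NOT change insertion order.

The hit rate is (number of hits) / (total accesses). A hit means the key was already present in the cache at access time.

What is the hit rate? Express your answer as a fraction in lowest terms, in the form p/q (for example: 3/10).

Answer: 23/31

Derivation:
FIFO simulation (capacity=3):
  1. access plum: MISS. Cache (old->new): [plum]
  2. access apple: MISS. Cache (old->new): [plum apple]
  3. access plum: HIT. Cache (old->new): [plum apple]
  4. access plum: HIT. Cache (old->new): [plum apple]
  5. access plum: HIT. Cache (old->new): [plum apple]
  6. access plum: HIT. Cache (old->new): [plum apple]
  7. access apple: HIT. Cache (old->new): [plum apple]
  8. access berry: MISS. Cache (old->new): [plum apple berry]
  9. access plum: HIT. Cache (old->new): [plum apple berry]
  10. access berry: HIT. Cache (old->new): [plum apple berry]
  11. access plum: HIT. Cache (old->new): [plum apple berry]
  12. access apple: HIT. Cache (old->new): [plum apple berry]
  13. access berry: HIT. Cache (old->new): [plum apple berry]
  14. access apple: HIT. Cache (old->new): [plum apple berry]
  15. access berry: HIT. Cache (old->new): [plum apple berry]
  16. access berry: HIT. Cache (old->new): [plum apple berry]
  17. access elk: MISS, evict plum. Cache (old->new): [apple berry elk]
  18. access berry: HIT. Cache (old->new): [apple berry elk]
  19. access elk: HIT. Cache (old->new): [apple berry elk]
  20. access owl: MISS, evict apple. Cache (old->new): [berry elk owl]
  21. access owl: HIT. Cache (old->new): [berry elk owl]
  22. access cat: MISS, evict berry. Cache (old->new): [elk owl cat]
  23. access elk: HIT. Cache (old->new): [elk owl cat]
  24. access elk: HIT. Cache (old->new): [elk owl cat]
  25. access elk: HIT. Cache (old->new): [elk owl cat]
  26. access cat: HIT. Cache (old->new): [elk owl cat]
  27. access plum: MISS, evict elk. Cache (old->new): [owl cat plum]
  28. access elk: MISS, evict owl. Cache (old->new): [cat plum elk]
  29. access cat: HIT. Cache (old->new): [cat plum elk]
  30. access elk: HIT. Cache (old->new): [cat plum elk]
  31. access elk: HIT. Cache (old->new): [cat plum elk]
Total: 23 hits, 8 misses, 5 evictions

Hit rate = 23/31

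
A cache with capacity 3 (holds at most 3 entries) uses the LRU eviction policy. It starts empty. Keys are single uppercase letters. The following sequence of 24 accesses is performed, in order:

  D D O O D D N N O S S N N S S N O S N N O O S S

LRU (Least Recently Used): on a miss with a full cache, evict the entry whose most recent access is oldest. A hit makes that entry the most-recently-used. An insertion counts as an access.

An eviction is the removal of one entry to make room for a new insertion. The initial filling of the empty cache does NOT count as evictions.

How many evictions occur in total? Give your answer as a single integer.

LRU simulation (capacity=3):
  1. access D: MISS. Cache (LRU->MRU): [D]
  2. access D: HIT. Cache (LRU->MRU): [D]
  3. access O: MISS. Cache (LRU->MRU): [D O]
  4. access O: HIT. Cache (LRU->MRU): [D O]
  5. access D: HIT. Cache (LRU->MRU): [O D]
  6. access D: HIT. Cache (LRU->MRU): [O D]
  7. access N: MISS. Cache (LRU->MRU): [O D N]
  8. access N: HIT. Cache (LRU->MRU): [O D N]
  9. access O: HIT. Cache (LRU->MRU): [D N O]
  10. access S: MISS, evict D. Cache (LRU->MRU): [N O S]
  11. access S: HIT. Cache (LRU->MRU): [N O S]
  12. access N: HIT. Cache (LRU->MRU): [O S N]
  13. access N: HIT. Cache (LRU->MRU): [O S N]
  14. access S: HIT. Cache (LRU->MRU): [O N S]
  15. access S: HIT. Cache (LRU->MRU): [O N S]
  16. access N: HIT. Cache (LRU->MRU): [O S N]
  17. access O: HIT. Cache (LRU->MRU): [S N O]
  18. access S: HIT. Cache (LRU->MRU): [N O S]
  19. access N: HIT. Cache (LRU->MRU): [O S N]
  20. access N: HIT. Cache (LRU->MRU): [O S N]
  21. access O: HIT. Cache (LRU->MRU): [S N O]
  22. access O: HIT. Cache (LRU->MRU): [S N O]
  23. access S: HIT. Cache (LRU->MRU): [N O S]
  24. access S: HIT. Cache (LRU->MRU): [N O S]
Total: 20 hits, 4 misses, 1 evictions

Answer: 1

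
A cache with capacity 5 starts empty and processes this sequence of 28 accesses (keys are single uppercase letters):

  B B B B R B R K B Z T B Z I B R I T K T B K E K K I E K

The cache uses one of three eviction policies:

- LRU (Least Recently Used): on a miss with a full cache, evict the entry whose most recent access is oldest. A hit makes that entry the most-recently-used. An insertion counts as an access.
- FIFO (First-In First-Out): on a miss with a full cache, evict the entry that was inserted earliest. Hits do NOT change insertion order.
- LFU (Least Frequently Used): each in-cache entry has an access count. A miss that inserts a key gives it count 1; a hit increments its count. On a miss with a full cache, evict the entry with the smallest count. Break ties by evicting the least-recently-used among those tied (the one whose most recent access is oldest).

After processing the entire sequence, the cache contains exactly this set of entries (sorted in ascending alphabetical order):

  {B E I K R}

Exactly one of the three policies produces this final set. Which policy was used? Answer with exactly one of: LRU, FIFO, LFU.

Answer: FIFO

Derivation:
Simulating under each policy and comparing final sets:
  LRU: final set = {B E I K T} -> differs
  FIFO: final set = {B E I K R} -> MATCHES target
  LFU: final set = {B E K R T} -> differs
Only FIFO produces the target set.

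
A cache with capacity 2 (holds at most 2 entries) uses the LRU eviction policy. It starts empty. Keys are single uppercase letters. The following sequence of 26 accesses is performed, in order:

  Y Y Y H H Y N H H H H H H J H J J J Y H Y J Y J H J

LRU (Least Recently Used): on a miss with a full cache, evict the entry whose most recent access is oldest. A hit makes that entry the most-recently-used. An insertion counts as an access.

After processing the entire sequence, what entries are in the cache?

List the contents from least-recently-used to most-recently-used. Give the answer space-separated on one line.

LRU simulation (capacity=2):
  1. access Y: MISS. Cache (LRU->MRU): [Y]
  2. access Y: HIT. Cache (LRU->MRU): [Y]
  3. access Y: HIT. Cache (LRU->MRU): [Y]
  4. access H: MISS. Cache (LRU->MRU): [Y H]
  5. access H: HIT. Cache (LRU->MRU): [Y H]
  6. access Y: HIT. Cache (LRU->MRU): [H Y]
  7. access N: MISS, evict H. Cache (LRU->MRU): [Y N]
  8. access H: MISS, evict Y. Cache (LRU->MRU): [N H]
  9. access H: HIT. Cache (LRU->MRU): [N H]
  10. access H: HIT. Cache (LRU->MRU): [N H]
  11. access H: HIT. Cache (LRU->MRU): [N H]
  12. access H: HIT. Cache (LRU->MRU): [N H]
  13. access H: HIT. Cache (LRU->MRU): [N H]
  14. access J: MISS, evict N. Cache (LRU->MRU): [H J]
  15. access H: HIT. Cache (LRU->MRU): [J H]
  16. access J: HIT. Cache (LRU->MRU): [H J]
  17. access J: HIT. Cache (LRU->MRU): [H J]
  18. access J: HIT. Cache (LRU->MRU): [H J]
  19. access Y: MISS, evict H. Cache (LRU->MRU): [J Y]
  20. access H: MISS, evict J. Cache (LRU->MRU): [Y H]
  21. access Y: HIT. Cache (LRU->MRU): [H Y]
  22. access J: MISS, evict H. Cache (LRU->MRU): [Y J]
  23. access Y: HIT. Cache (LRU->MRU): [J Y]
  24. access J: HIT. Cache (LRU->MRU): [Y J]
  25. access H: MISS, evict Y. Cache (LRU->MRU): [J H]
  26. access J: HIT. Cache (LRU->MRU): [H J]
Total: 17 hits, 9 misses, 7 evictions

Answer: H J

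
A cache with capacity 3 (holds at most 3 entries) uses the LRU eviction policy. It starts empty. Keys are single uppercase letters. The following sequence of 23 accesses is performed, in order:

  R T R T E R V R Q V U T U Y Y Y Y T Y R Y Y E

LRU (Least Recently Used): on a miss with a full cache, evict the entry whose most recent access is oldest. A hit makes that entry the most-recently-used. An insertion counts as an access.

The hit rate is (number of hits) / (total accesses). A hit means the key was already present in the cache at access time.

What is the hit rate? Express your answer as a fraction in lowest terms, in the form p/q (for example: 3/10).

LRU simulation (capacity=3):
  1. access R: MISS. Cache (LRU->MRU): [R]
  2. access T: MISS. Cache (LRU->MRU): [R T]
  3. access R: HIT. Cache (LRU->MRU): [T R]
  4. access T: HIT. Cache (LRU->MRU): [R T]
  5. access E: MISS. Cache (LRU->MRU): [R T E]
  6. access R: HIT. Cache (LRU->MRU): [T E R]
  7. access V: MISS, evict T. Cache (LRU->MRU): [E R V]
  8. access R: HIT. Cache (LRU->MRU): [E V R]
  9. access Q: MISS, evict E. Cache (LRU->MRU): [V R Q]
  10. access V: HIT. Cache (LRU->MRU): [R Q V]
  11. access U: MISS, evict R. Cache (LRU->MRU): [Q V U]
  12. access T: MISS, evict Q. Cache (LRU->MRU): [V U T]
  13. access U: HIT. Cache (LRU->MRU): [V T U]
  14. access Y: MISS, evict V. Cache (LRU->MRU): [T U Y]
  15. access Y: HIT. Cache (LRU->MRU): [T U Y]
  16. access Y: HIT. Cache (LRU->MRU): [T U Y]
  17. access Y: HIT. Cache (LRU->MRU): [T U Y]
  18. access T: HIT. Cache (LRU->MRU): [U Y T]
  19. access Y: HIT. Cache (LRU->MRU): [U T Y]
  20. access R: MISS, evict U. Cache (LRU->MRU): [T Y R]
  21. access Y: HIT. Cache (LRU->MRU): [T R Y]
  22. access Y: HIT. Cache (LRU->MRU): [T R Y]
  23. access E: MISS, evict T. Cache (LRU->MRU): [R Y E]
Total: 13 hits, 10 misses, 7 evictions

Hit rate = 13/23

Answer: 13/23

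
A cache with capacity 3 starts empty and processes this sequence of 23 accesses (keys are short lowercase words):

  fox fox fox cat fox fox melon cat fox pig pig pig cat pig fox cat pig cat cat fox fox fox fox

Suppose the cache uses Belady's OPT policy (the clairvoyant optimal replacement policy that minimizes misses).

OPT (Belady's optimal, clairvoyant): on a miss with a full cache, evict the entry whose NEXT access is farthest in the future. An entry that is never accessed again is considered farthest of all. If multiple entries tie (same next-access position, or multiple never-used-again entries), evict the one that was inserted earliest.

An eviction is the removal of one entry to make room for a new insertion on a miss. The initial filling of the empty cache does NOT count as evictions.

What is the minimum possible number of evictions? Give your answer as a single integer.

OPT (Belady) simulation (capacity=3):
  1. access fox: MISS. Cache: [fox]
  2. access fox: HIT. Next use of fox: step 3. Cache: [fox]
  3. access fox: HIT. Next use of fox: step 5. Cache: [fox]
  4. access cat: MISS. Cache: [fox cat]
  5. access fox: HIT. Next use of fox: step 6. Cache: [fox cat]
  6. access fox: HIT. Next use of fox: step 9. Cache: [fox cat]
  7. access melon: MISS. Cache: [fox cat melon]
  8. access cat: HIT. Next use of cat: step 13. Cache: [fox cat melon]
  9. access fox: HIT. Next use of fox: step 15. Cache: [fox cat melon]
  10. access pig: MISS, evict melon (next use: never). Cache: [fox cat pig]
  11. access pig: HIT. Next use of pig: step 12. Cache: [fox cat pig]
  12. access pig: HIT. Next use of pig: step 14. Cache: [fox cat pig]
  13. access cat: HIT. Next use of cat: step 16. Cache: [fox cat pig]
  14. access pig: HIT. Next use of pig: step 17. Cache: [fox cat pig]
  15. access fox: HIT. Next use of fox: step 20. Cache: [fox cat pig]
  16. access cat: HIT. Next use of cat: step 18. Cache: [fox cat pig]
  17. access pig: HIT. Next use of pig: never. Cache: [fox cat pig]
  18. access cat: HIT. Next use of cat: step 19. Cache: [fox cat pig]
  19. access cat: HIT. Next use of cat: never. Cache: [fox cat pig]
  20. access fox: HIT. Next use of fox: step 21. Cache: [fox cat pig]
  21. access fox: HIT. Next use of fox: step 22. Cache: [fox cat pig]
  22. access fox: HIT. Next use of fox: step 23. Cache: [fox cat pig]
  23. access fox: HIT. Next use of fox: never. Cache: [fox cat pig]
Total: 19 hits, 4 misses, 1 evictions

Answer: 1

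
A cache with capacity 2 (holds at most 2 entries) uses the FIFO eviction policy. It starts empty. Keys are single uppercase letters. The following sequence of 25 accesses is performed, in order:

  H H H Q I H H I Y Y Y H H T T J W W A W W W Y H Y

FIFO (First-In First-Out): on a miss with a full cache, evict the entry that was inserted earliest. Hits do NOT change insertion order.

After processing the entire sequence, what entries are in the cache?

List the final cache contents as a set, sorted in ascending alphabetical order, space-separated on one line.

Answer: H Y

Derivation:
FIFO simulation (capacity=2):
  1. access H: MISS. Cache (old->new): [H]
  2. access H: HIT. Cache (old->new): [H]
  3. access H: HIT. Cache (old->new): [H]
  4. access Q: MISS. Cache (old->new): [H Q]
  5. access I: MISS, evict H. Cache (old->new): [Q I]
  6. access H: MISS, evict Q. Cache (old->new): [I H]
  7. access H: HIT. Cache (old->new): [I H]
  8. access I: HIT. Cache (old->new): [I H]
  9. access Y: MISS, evict I. Cache (old->new): [H Y]
  10. access Y: HIT. Cache (old->new): [H Y]
  11. access Y: HIT. Cache (old->new): [H Y]
  12. access H: HIT. Cache (old->new): [H Y]
  13. access H: HIT. Cache (old->new): [H Y]
  14. access T: MISS, evict H. Cache (old->new): [Y T]
  15. access T: HIT. Cache (old->new): [Y T]
  16. access J: MISS, evict Y. Cache (old->new): [T J]
  17. access W: MISS, evict T. Cache (old->new): [J W]
  18. access W: HIT. Cache (old->new): [J W]
  19. access A: MISS, evict J. Cache (old->new): [W A]
  20. access W: HIT. Cache (old->new): [W A]
  21. access W: HIT. Cache (old->new): [W A]
  22. access W: HIT. Cache (old->new): [W A]
  23. access Y: MISS, evict W. Cache (old->new): [A Y]
  24. access H: MISS, evict A. Cache (old->new): [Y H]
  25. access Y: HIT. Cache (old->new): [Y H]
Total: 14 hits, 11 misses, 9 evictions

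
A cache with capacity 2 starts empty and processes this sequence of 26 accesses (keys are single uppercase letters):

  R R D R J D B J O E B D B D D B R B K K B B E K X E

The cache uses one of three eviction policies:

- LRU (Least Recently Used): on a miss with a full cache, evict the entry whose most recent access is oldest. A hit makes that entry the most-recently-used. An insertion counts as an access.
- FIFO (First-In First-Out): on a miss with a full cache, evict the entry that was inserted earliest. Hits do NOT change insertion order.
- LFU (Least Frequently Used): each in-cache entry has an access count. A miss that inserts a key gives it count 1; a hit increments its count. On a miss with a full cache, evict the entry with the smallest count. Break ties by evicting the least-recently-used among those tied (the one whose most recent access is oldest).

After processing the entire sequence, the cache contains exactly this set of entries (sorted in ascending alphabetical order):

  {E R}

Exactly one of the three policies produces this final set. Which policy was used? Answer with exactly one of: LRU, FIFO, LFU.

Answer: LFU

Derivation:
Simulating under each policy and comparing final sets:
  LRU: final set = {E X} -> differs
  FIFO: final set = {E X} -> differs
  LFU: final set = {E R} -> MATCHES target
Only LFU produces the target set.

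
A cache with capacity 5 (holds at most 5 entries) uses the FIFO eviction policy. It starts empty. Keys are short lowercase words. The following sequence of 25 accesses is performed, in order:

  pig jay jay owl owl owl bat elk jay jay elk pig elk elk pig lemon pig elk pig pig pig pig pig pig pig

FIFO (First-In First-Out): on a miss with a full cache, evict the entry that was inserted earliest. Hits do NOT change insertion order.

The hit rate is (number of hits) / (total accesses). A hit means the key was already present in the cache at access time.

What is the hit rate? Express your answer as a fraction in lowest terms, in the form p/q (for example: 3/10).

FIFO simulation (capacity=5):
  1. access pig: MISS. Cache (old->new): [pig]
  2. access jay: MISS. Cache (old->new): [pig jay]
  3. access jay: HIT. Cache (old->new): [pig jay]
  4. access owl: MISS. Cache (old->new): [pig jay owl]
  5. access owl: HIT. Cache (old->new): [pig jay owl]
  6. access owl: HIT. Cache (old->new): [pig jay owl]
  7. access bat: MISS. Cache (old->new): [pig jay owl bat]
  8. access elk: MISS. Cache (old->new): [pig jay owl bat elk]
  9. access jay: HIT. Cache (old->new): [pig jay owl bat elk]
  10. access jay: HIT. Cache (old->new): [pig jay owl bat elk]
  11. access elk: HIT. Cache (old->new): [pig jay owl bat elk]
  12. access pig: HIT. Cache (old->new): [pig jay owl bat elk]
  13. access elk: HIT. Cache (old->new): [pig jay owl bat elk]
  14. access elk: HIT. Cache (old->new): [pig jay owl bat elk]
  15. access pig: HIT. Cache (old->new): [pig jay owl bat elk]
  16. access lemon: MISS, evict pig. Cache (old->new): [jay owl bat elk lemon]
  17. access pig: MISS, evict jay. Cache (old->new): [owl bat elk lemon pig]
  18. access elk: HIT. Cache (old->new): [owl bat elk lemon pig]
  19. access pig: HIT. Cache (old->new): [owl bat elk lemon pig]
  20. access pig: HIT. Cache (old->new): [owl bat elk lemon pig]
  21. access pig: HIT. Cache (old->new): [owl bat elk lemon pig]
  22. access pig: HIT. Cache (old->new): [owl bat elk lemon pig]
  23. access pig: HIT. Cache (old->new): [owl bat elk lemon pig]
  24. access pig: HIT. Cache (old->new): [owl bat elk lemon pig]
  25. access pig: HIT. Cache (old->new): [owl bat elk lemon pig]
Total: 18 hits, 7 misses, 2 evictions

Hit rate = 18/25

Answer: 18/25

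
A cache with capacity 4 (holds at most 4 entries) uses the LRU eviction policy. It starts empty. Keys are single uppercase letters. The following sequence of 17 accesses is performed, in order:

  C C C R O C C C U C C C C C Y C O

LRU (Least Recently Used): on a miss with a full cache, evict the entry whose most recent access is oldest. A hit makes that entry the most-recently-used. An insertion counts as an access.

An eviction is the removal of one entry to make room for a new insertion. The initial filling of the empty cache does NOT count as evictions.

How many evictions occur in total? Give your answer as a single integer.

Answer: 1

Derivation:
LRU simulation (capacity=4):
  1. access C: MISS. Cache (LRU->MRU): [C]
  2. access C: HIT. Cache (LRU->MRU): [C]
  3. access C: HIT. Cache (LRU->MRU): [C]
  4. access R: MISS. Cache (LRU->MRU): [C R]
  5. access O: MISS. Cache (LRU->MRU): [C R O]
  6. access C: HIT. Cache (LRU->MRU): [R O C]
  7. access C: HIT. Cache (LRU->MRU): [R O C]
  8. access C: HIT. Cache (LRU->MRU): [R O C]
  9. access U: MISS. Cache (LRU->MRU): [R O C U]
  10. access C: HIT. Cache (LRU->MRU): [R O U C]
  11. access C: HIT. Cache (LRU->MRU): [R O U C]
  12. access C: HIT. Cache (LRU->MRU): [R O U C]
  13. access C: HIT. Cache (LRU->MRU): [R O U C]
  14. access C: HIT. Cache (LRU->MRU): [R O U C]
  15. access Y: MISS, evict R. Cache (LRU->MRU): [O U C Y]
  16. access C: HIT. Cache (LRU->MRU): [O U Y C]
  17. access O: HIT. Cache (LRU->MRU): [U Y C O]
Total: 12 hits, 5 misses, 1 evictions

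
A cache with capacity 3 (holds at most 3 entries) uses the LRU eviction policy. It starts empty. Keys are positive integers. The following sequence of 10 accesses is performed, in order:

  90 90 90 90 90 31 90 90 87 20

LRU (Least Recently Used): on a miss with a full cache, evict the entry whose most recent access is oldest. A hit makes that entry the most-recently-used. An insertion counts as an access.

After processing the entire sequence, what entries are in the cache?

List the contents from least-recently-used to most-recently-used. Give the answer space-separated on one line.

Answer: 90 87 20

Derivation:
LRU simulation (capacity=3):
  1. access 90: MISS. Cache (LRU->MRU): [90]
  2. access 90: HIT. Cache (LRU->MRU): [90]
  3. access 90: HIT. Cache (LRU->MRU): [90]
  4. access 90: HIT. Cache (LRU->MRU): [90]
  5. access 90: HIT. Cache (LRU->MRU): [90]
  6. access 31: MISS. Cache (LRU->MRU): [90 31]
  7. access 90: HIT. Cache (LRU->MRU): [31 90]
  8. access 90: HIT. Cache (LRU->MRU): [31 90]
  9. access 87: MISS. Cache (LRU->MRU): [31 90 87]
  10. access 20: MISS, evict 31. Cache (LRU->MRU): [90 87 20]
Total: 6 hits, 4 misses, 1 evictions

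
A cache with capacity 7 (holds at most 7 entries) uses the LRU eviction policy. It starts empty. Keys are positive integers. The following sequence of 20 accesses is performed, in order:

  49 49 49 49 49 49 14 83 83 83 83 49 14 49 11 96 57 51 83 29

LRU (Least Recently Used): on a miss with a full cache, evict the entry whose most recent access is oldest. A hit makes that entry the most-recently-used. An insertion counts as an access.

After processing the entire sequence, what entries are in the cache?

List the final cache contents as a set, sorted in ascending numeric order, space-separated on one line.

LRU simulation (capacity=7):
  1. access 49: MISS. Cache (LRU->MRU): [49]
  2. access 49: HIT. Cache (LRU->MRU): [49]
  3. access 49: HIT. Cache (LRU->MRU): [49]
  4. access 49: HIT. Cache (LRU->MRU): [49]
  5. access 49: HIT. Cache (LRU->MRU): [49]
  6. access 49: HIT. Cache (LRU->MRU): [49]
  7. access 14: MISS. Cache (LRU->MRU): [49 14]
  8. access 83: MISS. Cache (LRU->MRU): [49 14 83]
  9. access 83: HIT. Cache (LRU->MRU): [49 14 83]
  10. access 83: HIT. Cache (LRU->MRU): [49 14 83]
  11. access 83: HIT. Cache (LRU->MRU): [49 14 83]
  12. access 49: HIT. Cache (LRU->MRU): [14 83 49]
  13. access 14: HIT. Cache (LRU->MRU): [83 49 14]
  14. access 49: HIT. Cache (LRU->MRU): [83 14 49]
  15. access 11: MISS. Cache (LRU->MRU): [83 14 49 11]
  16. access 96: MISS. Cache (LRU->MRU): [83 14 49 11 96]
  17. access 57: MISS. Cache (LRU->MRU): [83 14 49 11 96 57]
  18. access 51: MISS. Cache (LRU->MRU): [83 14 49 11 96 57 51]
  19. access 83: HIT. Cache (LRU->MRU): [14 49 11 96 57 51 83]
  20. access 29: MISS, evict 14. Cache (LRU->MRU): [49 11 96 57 51 83 29]
Total: 12 hits, 8 misses, 1 evictions

Answer: 11 29 49 51 57 83 96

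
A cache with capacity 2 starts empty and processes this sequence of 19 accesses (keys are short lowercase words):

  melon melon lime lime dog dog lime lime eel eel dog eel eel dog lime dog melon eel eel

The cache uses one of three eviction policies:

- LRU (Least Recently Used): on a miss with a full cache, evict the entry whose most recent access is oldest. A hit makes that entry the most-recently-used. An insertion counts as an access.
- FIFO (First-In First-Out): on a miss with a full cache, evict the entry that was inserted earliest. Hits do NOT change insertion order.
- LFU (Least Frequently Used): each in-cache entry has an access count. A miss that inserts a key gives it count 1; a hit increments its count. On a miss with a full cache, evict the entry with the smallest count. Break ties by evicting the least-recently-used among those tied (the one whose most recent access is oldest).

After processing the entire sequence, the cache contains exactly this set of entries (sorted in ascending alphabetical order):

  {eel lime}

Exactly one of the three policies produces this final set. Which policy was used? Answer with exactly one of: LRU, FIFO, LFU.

Answer: LFU

Derivation:
Simulating under each policy and comparing final sets:
  LRU: final set = {eel melon} -> differs
  FIFO: final set = {eel melon} -> differs
  LFU: final set = {eel lime} -> MATCHES target
Only LFU produces the target set.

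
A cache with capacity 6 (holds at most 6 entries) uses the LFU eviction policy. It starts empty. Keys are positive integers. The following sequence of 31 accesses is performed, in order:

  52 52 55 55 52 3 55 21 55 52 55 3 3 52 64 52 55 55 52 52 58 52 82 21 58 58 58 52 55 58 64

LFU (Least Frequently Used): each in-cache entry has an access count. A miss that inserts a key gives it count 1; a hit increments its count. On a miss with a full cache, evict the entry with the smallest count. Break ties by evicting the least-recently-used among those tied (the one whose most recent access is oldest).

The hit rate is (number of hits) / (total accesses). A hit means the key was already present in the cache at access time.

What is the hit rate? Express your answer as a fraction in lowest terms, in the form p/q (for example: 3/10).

Answer: 22/31

Derivation:
LFU simulation (capacity=6):
  1. access 52: MISS. Cache: [52(c=1)]
  2. access 52: HIT, count now 2. Cache: [52(c=2)]
  3. access 55: MISS. Cache: [55(c=1) 52(c=2)]
  4. access 55: HIT, count now 2. Cache: [52(c=2) 55(c=2)]
  5. access 52: HIT, count now 3. Cache: [55(c=2) 52(c=3)]
  6. access 3: MISS. Cache: [3(c=1) 55(c=2) 52(c=3)]
  7. access 55: HIT, count now 3. Cache: [3(c=1) 52(c=3) 55(c=3)]
  8. access 21: MISS. Cache: [3(c=1) 21(c=1) 52(c=3) 55(c=3)]
  9. access 55: HIT, count now 4. Cache: [3(c=1) 21(c=1) 52(c=3) 55(c=4)]
  10. access 52: HIT, count now 4. Cache: [3(c=1) 21(c=1) 55(c=4) 52(c=4)]
  11. access 55: HIT, count now 5. Cache: [3(c=1) 21(c=1) 52(c=4) 55(c=5)]
  12. access 3: HIT, count now 2. Cache: [21(c=1) 3(c=2) 52(c=4) 55(c=5)]
  13. access 3: HIT, count now 3. Cache: [21(c=1) 3(c=3) 52(c=4) 55(c=5)]
  14. access 52: HIT, count now 5. Cache: [21(c=1) 3(c=3) 55(c=5) 52(c=5)]
  15. access 64: MISS. Cache: [21(c=1) 64(c=1) 3(c=3) 55(c=5) 52(c=5)]
  16. access 52: HIT, count now 6. Cache: [21(c=1) 64(c=1) 3(c=3) 55(c=5) 52(c=6)]
  17. access 55: HIT, count now 6. Cache: [21(c=1) 64(c=1) 3(c=3) 52(c=6) 55(c=6)]
  18. access 55: HIT, count now 7. Cache: [21(c=1) 64(c=1) 3(c=3) 52(c=6) 55(c=7)]
  19. access 52: HIT, count now 7. Cache: [21(c=1) 64(c=1) 3(c=3) 55(c=7) 52(c=7)]
  20. access 52: HIT, count now 8. Cache: [21(c=1) 64(c=1) 3(c=3) 55(c=7) 52(c=8)]
  21. access 58: MISS. Cache: [21(c=1) 64(c=1) 58(c=1) 3(c=3) 55(c=7) 52(c=8)]
  22. access 52: HIT, count now 9. Cache: [21(c=1) 64(c=1) 58(c=1) 3(c=3) 55(c=7) 52(c=9)]
  23. access 82: MISS, evict 21(c=1). Cache: [64(c=1) 58(c=1) 82(c=1) 3(c=3) 55(c=7) 52(c=9)]
  24. access 21: MISS, evict 64(c=1). Cache: [58(c=1) 82(c=1) 21(c=1) 3(c=3) 55(c=7) 52(c=9)]
  25. access 58: HIT, count now 2. Cache: [82(c=1) 21(c=1) 58(c=2) 3(c=3) 55(c=7) 52(c=9)]
  26. access 58: HIT, count now 3. Cache: [82(c=1) 21(c=1) 3(c=3) 58(c=3) 55(c=7) 52(c=9)]
  27. access 58: HIT, count now 4. Cache: [82(c=1) 21(c=1) 3(c=3) 58(c=4) 55(c=7) 52(c=9)]
  28. access 52: HIT, count now 10. Cache: [82(c=1) 21(c=1) 3(c=3) 58(c=4) 55(c=7) 52(c=10)]
  29. access 55: HIT, count now 8. Cache: [82(c=1) 21(c=1) 3(c=3) 58(c=4) 55(c=8) 52(c=10)]
  30. access 58: HIT, count now 5. Cache: [82(c=1) 21(c=1) 3(c=3) 58(c=5) 55(c=8) 52(c=10)]
  31. access 64: MISS, evict 82(c=1). Cache: [21(c=1) 64(c=1) 3(c=3) 58(c=5) 55(c=8) 52(c=10)]
Total: 22 hits, 9 misses, 3 evictions

Hit rate = 22/31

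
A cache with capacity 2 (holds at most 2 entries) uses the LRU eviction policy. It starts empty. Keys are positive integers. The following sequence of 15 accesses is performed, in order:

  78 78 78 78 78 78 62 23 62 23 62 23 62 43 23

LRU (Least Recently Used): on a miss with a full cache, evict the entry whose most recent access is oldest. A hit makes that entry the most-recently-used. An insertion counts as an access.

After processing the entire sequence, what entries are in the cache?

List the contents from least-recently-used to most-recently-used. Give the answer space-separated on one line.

Answer: 43 23

Derivation:
LRU simulation (capacity=2):
  1. access 78: MISS. Cache (LRU->MRU): [78]
  2. access 78: HIT. Cache (LRU->MRU): [78]
  3. access 78: HIT. Cache (LRU->MRU): [78]
  4. access 78: HIT. Cache (LRU->MRU): [78]
  5. access 78: HIT. Cache (LRU->MRU): [78]
  6. access 78: HIT. Cache (LRU->MRU): [78]
  7. access 62: MISS. Cache (LRU->MRU): [78 62]
  8. access 23: MISS, evict 78. Cache (LRU->MRU): [62 23]
  9. access 62: HIT. Cache (LRU->MRU): [23 62]
  10. access 23: HIT. Cache (LRU->MRU): [62 23]
  11. access 62: HIT. Cache (LRU->MRU): [23 62]
  12. access 23: HIT. Cache (LRU->MRU): [62 23]
  13. access 62: HIT. Cache (LRU->MRU): [23 62]
  14. access 43: MISS, evict 23. Cache (LRU->MRU): [62 43]
  15. access 23: MISS, evict 62. Cache (LRU->MRU): [43 23]
Total: 10 hits, 5 misses, 3 evictions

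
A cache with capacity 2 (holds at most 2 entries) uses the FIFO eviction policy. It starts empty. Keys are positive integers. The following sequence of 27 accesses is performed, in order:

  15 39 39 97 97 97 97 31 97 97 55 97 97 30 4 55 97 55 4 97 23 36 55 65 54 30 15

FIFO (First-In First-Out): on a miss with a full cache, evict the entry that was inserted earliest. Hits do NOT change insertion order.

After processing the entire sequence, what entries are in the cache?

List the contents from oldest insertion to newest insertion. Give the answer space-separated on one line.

Answer: 30 15

Derivation:
FIFO simulation (capacity=2):
  1. access 15: MISS. Cache (old->new): [15]
  2. access 39: MISS. Cache (old->new): [15 39]
  3. access 39: HIT. Cache (old->new): [15 39]
  4. access 97: MISS, evict 15. Cache (old->new): [39 97]
  5. access 97: HIT. Cache (old->new): [39 97]
  6. access 97: HIT. Cache (old->new): [39 97]
  7. access 97: HIT. Cache (old->new): [39 97]
  8. access 31: MISS, evict 39. Cache (old->new): [97 31]
  9. access 97: HIT. Cache (old->new): [97 31]
  10. access 97: HIT. Cache (old->new): [97 31]
  11. access 55: MISS, evict 97. Cache (old->new): [31 55]
  12. access 97: MISS, evict 31. Cache (old->new): [55 97]
  13. access 97: HIT. Cache (old->new): [55 97]
  14. access 30: MISS, evict 55. Cache (old->new): [97 30]
  15. access 4: MISS, evict 97. Cache (old->new): [30 4]
  16. access 55: MISS, evict 30. Cache (old->new): [4 55]
  17. access 97: MISS, evict 4. Cache (old->new): [55 97]
  18. access 55: HIT. Cache (old->new): [55 97]
  19. access 4: MISS, evict 55. Cache (old->new): [97 4]
  20. access 97: HIT. Cache (old->new): [97 4]
  21. access 23: MISS, evict 97. Cache (old->new): [4 23]
  22. access 36: MISS, evict 4. Cache (old->new): [23 36]
  23. access 55: MISS, evict 23. Cache (old->new): [36 55]
  24. access 65: MISS, evict 36. Cache (old->new): [55 65]
  25. access 54: MISS, evict 55. Cache (old->new): [65 54]
  26. access 30: MISS, evict 65. Cache (old->new): [54 30]
  27. access 15: MISS, evict 54. Cache (old->new): [30 15]
Total: 9 hits, 18 misses, 16 evictions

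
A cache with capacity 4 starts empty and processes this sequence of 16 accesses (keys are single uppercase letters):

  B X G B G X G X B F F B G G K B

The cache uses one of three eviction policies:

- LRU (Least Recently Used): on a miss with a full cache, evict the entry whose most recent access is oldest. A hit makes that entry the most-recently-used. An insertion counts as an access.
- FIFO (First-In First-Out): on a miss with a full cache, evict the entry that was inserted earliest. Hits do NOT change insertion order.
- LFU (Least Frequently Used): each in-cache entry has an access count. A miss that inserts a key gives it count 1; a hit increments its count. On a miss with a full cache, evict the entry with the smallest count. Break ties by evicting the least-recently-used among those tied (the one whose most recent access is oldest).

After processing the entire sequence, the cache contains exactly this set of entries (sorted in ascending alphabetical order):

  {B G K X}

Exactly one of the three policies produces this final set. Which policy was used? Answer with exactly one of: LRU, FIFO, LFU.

Simulating under each policy and comparing final sets:
  LRU: final set = {B F G K} -> differs
  FIFO: final set = {B F G K} -> differs
  LFU: final set = {B G K X} -> MATCHES target
Only LFU produces the target set.

Answer: LFU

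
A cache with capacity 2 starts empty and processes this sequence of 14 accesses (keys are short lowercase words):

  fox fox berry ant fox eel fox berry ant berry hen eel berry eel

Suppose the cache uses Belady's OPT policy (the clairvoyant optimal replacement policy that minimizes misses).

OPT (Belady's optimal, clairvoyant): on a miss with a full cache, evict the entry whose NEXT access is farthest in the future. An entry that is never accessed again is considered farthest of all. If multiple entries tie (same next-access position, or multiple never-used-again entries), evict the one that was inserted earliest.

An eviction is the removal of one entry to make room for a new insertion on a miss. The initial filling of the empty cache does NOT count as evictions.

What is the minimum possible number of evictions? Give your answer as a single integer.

Answer: 6

Derivation:
OPT (Belady) simulation (capacity=2):
  1. access fox: MISS. Cache: [fox]
  2. access fox: HIT. Next use of fox: step 5. Cache: [fox]
  3. access berry: MISS. Cache: [fox berry]
  4. access ant: MISS, evict berry (next use: step 8). Cache: [fox ant]
  5. access fox: HIT. Next use of fox: step 7. Cache: [fox ant]
  6. access eel: MISS, evict ant (next use: step 9). Cache: [fox eel]
  7. access fox: HIT. Next use of fox: never. Cache: [fox eel]
  8. access berry: MISS, evict fox (next use: never). Cache: [eel berry]
  9. access ant: MISS, evict eel (next use: step 12). Cache: [berry ant]
  10. access berry: HIT. Next use of berry: step 13. Cache: [berry ant]
  11. access hen: MISS, evict ant (next use: never). Cache: [berry hen]
  12. access eel: MISS, evict hen (next use: never). Cache: [berry eel]
  13. access berry: HIT. Next use of berry: never. Cache: [berry eel]
  14. access eel: HIT. Next use of eel: never. Cache: [berry eel]
Total: 6 hits, 8 misses, 6 evictions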